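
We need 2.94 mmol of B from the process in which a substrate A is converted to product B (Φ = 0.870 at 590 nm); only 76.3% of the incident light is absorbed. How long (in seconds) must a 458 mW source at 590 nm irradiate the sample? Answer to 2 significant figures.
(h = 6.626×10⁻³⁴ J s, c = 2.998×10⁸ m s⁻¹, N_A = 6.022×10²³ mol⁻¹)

Product: 2.94 mmol = 0.00294 mol.
Photons that must be absorbed: 0.00294 / 0.870 = 0.003379 mol.
Incident photons needed: 0.003379 / 0.763 = 0.004429 mol.
Photon energy: hc/λ = 3.367×10⁻¹⁹ J; per mole, 2.028×10⁵ J mol⁻¹.
Energy required: 0.004429 × 2.028×10⁵ = 898.2 J.
Time: 898.2 J / 0.458 W = 2000 s.

t ≈ 2000 s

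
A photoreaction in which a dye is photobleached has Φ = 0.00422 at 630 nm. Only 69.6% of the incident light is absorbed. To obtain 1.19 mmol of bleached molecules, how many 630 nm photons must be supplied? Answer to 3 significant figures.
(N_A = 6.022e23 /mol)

Product: 1.19 mmol = 0.00119 mol.
Photons that must be absorbed: 0.00119 / 0.00422 = 0.2820 mol.
Incident photons needed: 0.2820 / 0.696 = 0.4052 mol.
Photon count: 0.4052 × 6.022e23 = 2.44e23.

2.44e23 photons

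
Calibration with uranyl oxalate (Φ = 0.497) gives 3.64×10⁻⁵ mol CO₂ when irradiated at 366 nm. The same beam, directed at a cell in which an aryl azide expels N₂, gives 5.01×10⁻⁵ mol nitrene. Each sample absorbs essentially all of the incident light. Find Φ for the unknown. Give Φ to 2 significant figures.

Photons absorbed by the actinometer: 3.64×10⁻⁵ / 0.497 = 7.324×10⁻⁵ mol.
Φ(unknown) = 5.01×10⁻⁵ / 7.324×10⁻⁵ = 0.68.

Φ = 0.68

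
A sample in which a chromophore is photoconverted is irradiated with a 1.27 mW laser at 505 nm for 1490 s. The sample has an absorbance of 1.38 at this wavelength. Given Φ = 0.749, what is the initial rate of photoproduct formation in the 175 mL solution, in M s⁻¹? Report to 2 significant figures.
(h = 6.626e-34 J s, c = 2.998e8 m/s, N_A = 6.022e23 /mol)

Photon energy at 505 nm: hc/λ = (6.626e-34)(2.998e8)/(505e-9) = 3.934e-19 J.
Energy delivered: (1.27 mW)(1490 s) = 1.892 J.
Photons incident: 1.892 / 3.934e-19 = 4.809e18, i.e. 4.809e18/6.022e23 = 7.986e-6 mol.
Fraction absorbed: 1 − 10^(−1.38) = 0.9583.
Photons absorbed: 0.9583 × 7.986e-6 = 7.653e-6 mol.
Product formed: 0.749 × 7.653e-6 = 5.732e-6 mol.
Rate: 5.732e-6 mol / (1490 s × 0.175 L) = 2.2e-8 M s⁻¹.

2.2e-8 M s⁻¹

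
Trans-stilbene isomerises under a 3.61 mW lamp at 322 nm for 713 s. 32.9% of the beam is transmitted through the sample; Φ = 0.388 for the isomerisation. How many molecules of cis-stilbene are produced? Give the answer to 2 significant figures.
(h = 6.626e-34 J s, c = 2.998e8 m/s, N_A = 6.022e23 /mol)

Photon energy at 322 nm: hc/λ = (6.626e-34)(2.998e8)/(322e-9) = 6.169e-19 J.
Energy delivered: (3.61 mW)(713 s) = 2.574 J.
Photons incident: 2.574 / 6.169e-19 = 4.172e18, i.e. 4.172e18/6.022e23 = 6.928e-6 mol.
Fraction absorbed: 1 − 32.9/100 = 0.6710.
Photons absorbed: 0.6710 × 6.928e-6 = 4.649e-6 mol.
Product: Φ × n_abs = 0.388 × 4.649e-6 = 1.804e-6 mol.
As a count: 1.804e-6 × 6.022e23 = 1.1e18.

1.1e18 molecules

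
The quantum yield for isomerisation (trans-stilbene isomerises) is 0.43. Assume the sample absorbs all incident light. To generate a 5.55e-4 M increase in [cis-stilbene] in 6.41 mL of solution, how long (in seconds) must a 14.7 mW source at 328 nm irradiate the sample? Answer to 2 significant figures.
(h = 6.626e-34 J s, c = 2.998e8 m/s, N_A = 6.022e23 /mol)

t ≈ 210 s

Product: (5.55e-4 M)(0.00641 L) = 3.558e-6 mol.
Photons that must be absorbed: 3.558e-6 / 0.43 = 8.274e-6 mol.
Photon energy: hc/λ = 6.056e-19 J; per mole, 3.647e5 J mol⁻¹.
Energy required: 8.274e-6 × 3.647e5 = 3.018 J.
Time: 3.018 J / 0.0147 W = 210 s.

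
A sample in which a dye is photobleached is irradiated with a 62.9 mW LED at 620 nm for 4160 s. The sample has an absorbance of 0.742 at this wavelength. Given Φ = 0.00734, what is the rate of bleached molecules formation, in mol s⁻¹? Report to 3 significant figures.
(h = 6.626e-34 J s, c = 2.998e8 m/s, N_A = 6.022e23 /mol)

Photon energy at 620 nm: hc/λ = (6.626e-34)(2.998e8)/(620e-9) = 3.204e-19 J.
Energy delivered: (62.9 mW)(4160 s) = 261.7 J.
Photons incident: 261.7 / 3.204e-19 = 8.168e20, i.e. 8.168e20/6.022e23 = 0.001356 mol.
Fraction absorbed: 1 − 10^(−0.742) = 0.8189.
Photons absorbed: 0.8189 × 0.001356 = 0.001110 mol.
Product formed: 0.00734 × 0.001110 = 8.147e-6 mol.
Rate: 8.147e-6 / 4160 s = 1.96e-9 mol s⁻¹.

1.96e-9 mol s⁻¹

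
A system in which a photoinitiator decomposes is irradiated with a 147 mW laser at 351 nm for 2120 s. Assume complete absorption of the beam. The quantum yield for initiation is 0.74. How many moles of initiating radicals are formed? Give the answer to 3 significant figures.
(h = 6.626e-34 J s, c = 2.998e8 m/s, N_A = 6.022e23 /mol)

Photon energy at 351 nm: hc/λ = (6.626e-34)(2.998e8)/(351e-9) = 5.659e-19 J.
Energy delivered: (147 mW)(2120 s) = 311.6 J.
Photons incident: 311.6 / 5.659e-19 = 5.506e20, i.e. 5.506e20/6.022e23 = 9.143e-4 mol.
Product: Φ × n_abs = 0.74 × 9.143e-4 = 6.766e-4 mol.

6.77e-4 mol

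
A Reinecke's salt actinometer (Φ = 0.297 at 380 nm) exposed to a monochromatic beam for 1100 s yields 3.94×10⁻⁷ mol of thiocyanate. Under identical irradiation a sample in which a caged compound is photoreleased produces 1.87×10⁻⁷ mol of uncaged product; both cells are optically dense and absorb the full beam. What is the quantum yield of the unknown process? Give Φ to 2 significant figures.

Photons absorbed by the actinometer: 3.94×10⁻⁷ / 0.297 = 1.327×10⁻⁶ mol.
Φ(unknown) = 1.87×10⁻⁷ / 1.327×10⁻⁶ = 0.14.

Φ = 0.14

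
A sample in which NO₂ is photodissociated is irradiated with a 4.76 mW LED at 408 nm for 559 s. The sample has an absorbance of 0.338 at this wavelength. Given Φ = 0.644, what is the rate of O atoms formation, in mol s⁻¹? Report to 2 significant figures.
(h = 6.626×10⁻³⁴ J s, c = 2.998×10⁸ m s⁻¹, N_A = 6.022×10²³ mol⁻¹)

5.7×10⁻⁹ mol s⁻¹

Photon energy at 408 nm: hc/λ = (6.626×10⁻³⁴)(2.998×10⁸)/(408×10⁻⁹) = 4.869×10⁻¹⁹ J.
Energy delivered: (4.76 mW)(559 s) = 2.661 J.
Photons incident: 2.661 / 4.869×10⁻¹⁹ = 5.465×10¹⁸, i.e. 5.465×10¹⁸/6.022×10²³ = 9.075×10⁻⁶ mol.
Fraction absorbed: 1 − 10^(−0.338) = 0.5408.
Photons absorbed: 0.5408 × 9.075×10⁻⁶ = 4.908×10⁻⁶ mol.
Product formed: 0.644 × 4.908×10⁻⁶ = 3.161×10⁻⁶ mol.
Rate: 3.161×10⁻⁶ / 559 s = 5.7×10⁻⁹ mol s⁻¹.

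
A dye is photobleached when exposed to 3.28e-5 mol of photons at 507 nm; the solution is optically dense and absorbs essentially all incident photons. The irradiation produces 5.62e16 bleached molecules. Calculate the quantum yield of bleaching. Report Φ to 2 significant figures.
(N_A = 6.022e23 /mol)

Φ = 0.0028

Product: 5.62e16 / 6.022e23 = 9.332e-8 mol.
Φ = 9.332e-8 mol / 3.28e-5 mol photons = 0.0028.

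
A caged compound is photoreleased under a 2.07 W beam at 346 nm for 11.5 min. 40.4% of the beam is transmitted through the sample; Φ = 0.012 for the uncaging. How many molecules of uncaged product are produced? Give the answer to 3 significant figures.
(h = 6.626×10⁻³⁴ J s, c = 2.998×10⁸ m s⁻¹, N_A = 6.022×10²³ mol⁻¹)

Photon energy at 346 nm: hc/λ = (6.626×10⁻³⁴)(2.998×10⁸)/(346×10⁻⁹) = 5.741×10⁻¹⁹ J.
Energy delivered: (2.07 W)(690 s) = 1428 J.
Photons incident: 1428 / 5.741×10⁻¹⁹ = 2.487×10²¹, i.e. 2.487×10²¹/6.022×10²³ = 0.004130 mol.
Fraction absorbed: 1 − 40.4/100 = 0.5960.
Photons absorbed: 0.5960 × 0.004130 = 0.002461 mol.
Product: Φ × n_abs = 0.012 × 0.002461 = 2.953×10⁻⁵ mol.
As a count: 2.953×10⁻⁵ × 6.022×10²³ = 1.78×10¹⁹.

1.78×10¹⁹ molecules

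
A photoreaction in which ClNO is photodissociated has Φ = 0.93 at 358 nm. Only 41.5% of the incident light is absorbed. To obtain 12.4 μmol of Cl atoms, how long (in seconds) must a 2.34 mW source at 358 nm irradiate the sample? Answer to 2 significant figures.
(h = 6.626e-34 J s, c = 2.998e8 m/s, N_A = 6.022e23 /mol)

Product: 12.4 μmol = 1.24e-5 mol.
Photons that must be absorbed: 1.24e-5 / 0.93 = 1.333e-5 mol.
Incident photons needed: 1.333e-5 / 0.415 = 3.212e-5 mol.
Photon energy: hc/λ = 5.549e-19 J; per mole, 3.342e5 J mol⁻¹.
Energy required: 3.212e-5 × 3.342e5 = 10.73 J.
Time: 10.73 J / 0.00234 W = 4600 s.

t ≈ 4600 s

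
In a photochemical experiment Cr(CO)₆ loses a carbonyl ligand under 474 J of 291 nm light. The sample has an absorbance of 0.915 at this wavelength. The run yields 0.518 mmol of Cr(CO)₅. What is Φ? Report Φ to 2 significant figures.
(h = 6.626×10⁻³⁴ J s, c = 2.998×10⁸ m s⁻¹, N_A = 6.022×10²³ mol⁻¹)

Φ = 0.51

Product: 0.518 mmol = 5.18×10⁻⁴ mol.
Photon energy at 291 nm: hc/λ = (6.626×10⁻³⁴)(2.998×10⁸)/(291×10⁻⁹) = 6.826×10⁻¹⁹ J.
Photons incident: 474 / 6.826×10⁻¹⁹ = 6.944×10²⁰, i.e. 6.944×10²⁰/6.022×10²³ = 0.001153 mol.
Fraction absorbed: 1 − 10^(−0.915) = 0.8784.
Photons absorbed: 0.8784 × 0.001153 = 0.001013 mol.
Φ = 5.18×10⁻⁴ mol / 0.001013 mol photons = 0.51.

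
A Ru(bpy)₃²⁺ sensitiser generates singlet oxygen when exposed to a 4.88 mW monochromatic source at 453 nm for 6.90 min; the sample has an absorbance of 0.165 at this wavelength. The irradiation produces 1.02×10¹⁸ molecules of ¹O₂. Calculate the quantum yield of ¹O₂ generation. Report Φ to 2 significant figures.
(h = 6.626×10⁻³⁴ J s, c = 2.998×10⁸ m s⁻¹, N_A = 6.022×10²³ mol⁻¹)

Φ = 0.70

Product: 1.02×10¹⁸ / 6.022×10²³ = 1.694×10⁻⁶ mol.
Photon energy at 453 nm: hc/λ = (6.626×10⁻³⁴)(2.998×10⁸)/(453×10⁻⁹) = 4.385×10⁻¹⁹ J.
Energy delivered: (4.88 mW)(414 s) = 2.020 J.
Photons incident: 2.020 / 4.385×10⁻¹⁹ = 4.607×10¹⁸, i.e. 4.607×10¹⁸/6.022×10²³ = 7.650×10⁻⁶ mol.
Fraction absorbed: 1 − 10^(−0.165) = 0.3161.
Photons absorbed: 0.3161 × 7.650×10⁻⁶ = 2.418×10⁻⁶ mol.
Φ = 1.694×10⁻⁶ mol / 2.418×10⁻⁶ mol photons = 0.70.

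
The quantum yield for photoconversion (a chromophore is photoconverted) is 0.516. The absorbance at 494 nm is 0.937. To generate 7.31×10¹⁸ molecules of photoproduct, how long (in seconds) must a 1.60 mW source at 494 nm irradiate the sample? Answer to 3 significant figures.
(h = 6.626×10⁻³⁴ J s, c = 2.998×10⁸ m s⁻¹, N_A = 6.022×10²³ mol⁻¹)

Product: 7.31×10¹⁸ / 6.022×10²³ = 1.214×10⁻⁵ mol.
Photons that must be absorbed: 1.214×10⁻⁵ / 0.516 = 2.353×10⁻⁵ mol.
Fraction absorbed: 1 − 10^(−0.937) = 0.8844.
Incident photons needed: 2.353×10⁻⁵ / 0.8844 = 2.661×10⁻⁵ mol.
Photon energy: hc/λ = 4.021×10⁻¹⁹ J; per mole, 2.421×10⁵ J mol⁻¹.
Energy required: 2.661×10⁻⁵ × 2.421×10⁵ = 6.442 J.
Time: 6.442 J / 0.0016 W = 4030 s.

t ≈ 4030 s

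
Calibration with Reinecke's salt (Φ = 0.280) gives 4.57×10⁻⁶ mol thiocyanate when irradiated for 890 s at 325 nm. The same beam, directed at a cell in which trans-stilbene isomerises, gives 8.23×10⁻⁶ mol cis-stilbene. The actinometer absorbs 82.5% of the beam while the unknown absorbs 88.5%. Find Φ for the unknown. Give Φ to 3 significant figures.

Photons absorbed by the actinometer: 4.57×10⁻⁶ / 0.280 = 1.632×10⁻⁵ mol.
Incident flux: 1.632×10⁻⁵ / 0.825 = 1.978×10⁻⁵ einstein.
Absorbed by unknown: 0.885 × 1.978×10⁻⁵ = 1.751×10⁻⁵ mol.
Φ(unknown) = 8.23×10⁻⁶ / 1.751×10⁻⁵ = 0.470.

Φ = 0.470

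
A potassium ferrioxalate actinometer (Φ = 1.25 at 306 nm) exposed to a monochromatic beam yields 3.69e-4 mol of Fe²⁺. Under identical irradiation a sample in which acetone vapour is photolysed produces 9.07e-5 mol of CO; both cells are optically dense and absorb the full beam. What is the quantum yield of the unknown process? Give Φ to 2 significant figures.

Photons absorbed by the actinometer: 3.69e-4 / 1.25 = 2.952e-4 mol.
Φ(unknown) = 9.07e-5 / 2.952e-4 = 0.31.

Φ = 0.31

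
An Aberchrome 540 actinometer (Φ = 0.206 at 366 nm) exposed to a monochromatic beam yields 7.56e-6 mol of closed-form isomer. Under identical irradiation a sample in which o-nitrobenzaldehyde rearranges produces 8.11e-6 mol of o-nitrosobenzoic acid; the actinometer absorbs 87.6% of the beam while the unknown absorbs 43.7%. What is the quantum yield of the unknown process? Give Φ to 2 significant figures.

Φ = 0.44

Photons absorbed by the actinometer: 7.56e-6 / 0.206 = 3.670e-5 mol.
Incident flux: 3.670e-5 / 0.876 = 4.189e-5 einstein.
Absorbed by unknown: 0.437 × 4.189e-5 = 1.831e-5 mol.
Φ(unknown) = 8.11e-6 / 1.831e-5 = 0.44.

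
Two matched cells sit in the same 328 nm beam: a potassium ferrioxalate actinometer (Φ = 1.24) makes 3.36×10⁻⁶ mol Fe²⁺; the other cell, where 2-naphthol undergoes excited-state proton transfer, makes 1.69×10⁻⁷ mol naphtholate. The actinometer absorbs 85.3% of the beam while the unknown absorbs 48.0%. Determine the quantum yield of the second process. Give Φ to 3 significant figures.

Φ = 0.111

Photons absorbed by the actinometer: 3.36×10⁻⁶ / 1.24 = 2.710×10⁻⁶ mol.
Incident flux: 2.710×10⁻⁶ / 0.853 = 3.177×10⁻⁶ einstein.
Absorbed by unknown: 0.480 × 3.177×10⁻⁶ = 1.525×10⁻⁶ mol.
Φ(unknown) = 1.69×10⁻⁷ / 1.525×10⁻⁶ = 0.111.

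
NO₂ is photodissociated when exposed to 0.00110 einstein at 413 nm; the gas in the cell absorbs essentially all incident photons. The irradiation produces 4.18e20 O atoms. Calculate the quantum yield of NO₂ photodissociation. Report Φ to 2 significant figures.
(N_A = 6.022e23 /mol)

Φ = 0.63

Product: 4.18e20 / 6.022e23 = 6.941e-4 mol.
Φ = 6.941e-4 mol / 0.00110 mol photons = 0.63.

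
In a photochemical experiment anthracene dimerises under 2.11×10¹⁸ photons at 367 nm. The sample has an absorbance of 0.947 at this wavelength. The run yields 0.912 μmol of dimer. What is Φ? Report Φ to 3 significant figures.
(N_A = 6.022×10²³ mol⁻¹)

Φ = 0.293

Product: 0.912 μmol = 9.12×10⁻⁷ mol.
Moles of photons: 2.11×10¹⁸ / 6.022×10²³ = 3.504×10⁻⁶ mol.
Fraction absorbed: 1 − 10^(−0.947) = 0.8870.
Photons absorbed: 0.8870 × 3.504×10⁻⁶ = 3.108×10⁻⁶ mol.
Φ = 9.12×10⁻⁷ mol / 3.108×10⁻⁶ mol photons = 0.293.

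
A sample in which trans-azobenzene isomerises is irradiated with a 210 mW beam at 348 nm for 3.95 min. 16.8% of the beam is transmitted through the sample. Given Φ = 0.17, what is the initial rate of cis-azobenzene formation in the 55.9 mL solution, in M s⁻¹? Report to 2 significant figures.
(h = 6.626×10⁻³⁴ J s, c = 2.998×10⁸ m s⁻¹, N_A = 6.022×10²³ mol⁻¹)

Photon energy at 348 nm: hc/λ = (6.626×10⁻³⁴)(2.998×10⁸)/(348×10⁻⁹) = 5.708×10⁻¹⁹ J.
Energy delivered: (210 mW)(237 s) = 49.77 J.
Photons incident: 49.77 / 5.708×10⁻¹⁹ = 8.719×10¹⁹, i.e. 8.719×10¹⁹/6.022×10²³ = 1.448×10⁻⁴ mol.
Fraction absorbed: 1 − 16.8/100 = 0.8320.
Photons absorbed: 0.8320 × 1.448×10⁻⁴ = 1.205×10⁻⁴ mol.
Product formed: 0.17 × 1.205×10⁻⁴ = 2.049×10⁻⁵ mol.
Rate: 2.049×10⁻⁵ mol / (237 s × 0.0559 L) = 1.5×10⁻⁶ M s⁻¹.

1.5×10⁻⁶ M s⁻¹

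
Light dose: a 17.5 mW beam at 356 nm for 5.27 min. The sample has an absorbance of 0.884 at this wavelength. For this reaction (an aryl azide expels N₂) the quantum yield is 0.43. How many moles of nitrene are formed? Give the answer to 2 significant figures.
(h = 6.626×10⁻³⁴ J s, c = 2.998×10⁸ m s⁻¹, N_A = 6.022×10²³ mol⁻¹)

6.2×10⁻⁶ mol

Photon energy at 356 nm: hc/λ = (6.626×10⁻³⁴)(2.998×10⁸)/(356×10⁻⁹) = 5.580×10⁻¹⁹ J.
Energy delivered: (17.5 mW)(316.2 s) = 5.534 J.
Photons incident: 5.534 / 5.580×10⁻¹⁹ = 9.918×10¹⁸, i.e. 9.918×10¹⁸/6.022×10²³ = 1.647×10⁻⁵ mol.
Fraction absorbed: 1 − 10^(−0.884) = 0.8694.
Photons absorbed: 0.8694 × 1.647×10⁻⁵ = 1.432×10⁻⁵ mol.
Product: Φ × n_abs = 0.43 × 1.432×10⁻⁵ = 6.158×10⁻⁶ mol.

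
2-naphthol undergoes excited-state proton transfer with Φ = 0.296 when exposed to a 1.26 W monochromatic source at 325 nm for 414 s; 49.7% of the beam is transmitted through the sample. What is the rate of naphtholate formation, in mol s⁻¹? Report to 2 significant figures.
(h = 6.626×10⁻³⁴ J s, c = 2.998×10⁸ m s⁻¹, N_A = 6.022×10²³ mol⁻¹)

Photon energy at 325 nm: hc/λ = (6.626×10⁻³⁴)(2.998×10⁸)/(325×10⁻⁹) = 6.112×10⁻¹⁹ J.
Energy delivered: (1.26 W)(414 s) = 521.6 J.
Photons incident: 521.6 / 6.112×10⁻¹⁹ = 8.534×10²⁰, i.e. 8.534×10²⁰/6.022×10²³ = 0.001417 mol.
Fraction absorbed: 1 − 49.7/100 = 0.5030.
Photons absorbed: 0.5030 × 0.001417 = 7.128×10⁻⁴ mol.
Product formed: 0.296 × 7.128×10⁻⁴ = 2.110×10⁻⁴ mol.
Rate: 2.110×10⁻⁴ / 414 s = 5.1×10⁻⁷ mol s⁻¹.

5.1×10⁻⁷ mol s⁻¹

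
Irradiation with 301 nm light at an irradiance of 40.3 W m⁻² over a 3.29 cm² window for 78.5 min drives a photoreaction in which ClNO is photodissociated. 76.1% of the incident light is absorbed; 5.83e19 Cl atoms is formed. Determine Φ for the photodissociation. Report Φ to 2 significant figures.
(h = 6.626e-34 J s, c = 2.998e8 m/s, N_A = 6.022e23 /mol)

Product: 5.83e19 / 6.022e23 = 9.681e-5 mol.
Photon energy at 301 nm: hc/λ = (6.626e-34)(2.998e8)/(301e-9) = 6.600e-19 J.
Energy delivered: (40.3 W m⁻²)(3.29e-4 m²)(4710 s) = 62.45 J.
Photons incident: 62.45 / 6.600e-19 = 9.462e19, i.e. 9.462e19/6.022e23 = 1.571e-4 mol.
Photons absorbed: 0.761 × 1.571e-4 = 1.196e-4 mol.
Φ = 9.681e-5 mol / 1.196e-4 mol photons = 0.81.

Φ = 0.81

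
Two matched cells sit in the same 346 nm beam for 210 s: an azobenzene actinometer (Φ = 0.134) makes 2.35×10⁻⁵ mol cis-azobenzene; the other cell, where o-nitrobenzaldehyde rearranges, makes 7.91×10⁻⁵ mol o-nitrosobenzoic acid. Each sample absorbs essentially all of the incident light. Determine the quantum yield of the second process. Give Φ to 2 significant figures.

Photons absorbed by the actinometer: 2.35×10⁻⁵ / 0.134 = 1.754×10⁻⁴ mol.
Φ(unknown) = 7.91×10⁻⁵ / 1.754×10⁻⁴ = 0.45.

Φ = 0.45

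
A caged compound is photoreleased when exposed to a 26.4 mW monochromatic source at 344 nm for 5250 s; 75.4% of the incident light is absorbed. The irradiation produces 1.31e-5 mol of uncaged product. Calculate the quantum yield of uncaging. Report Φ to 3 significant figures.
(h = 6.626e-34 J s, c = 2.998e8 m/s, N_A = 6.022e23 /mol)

Φ = 0.0436

Photon energy at 344 nm: hc/λ = (6.626e-34)(2.998e8)/(344e-9) = 5.775e-19 J.
Energy delivered: (26.4 mW)(5250 s) = 138.6 J.
Photons incident: 138.6 / 5.775e-19 = 2.400e20, i.e. 2.400e20/6.022e23 = 3.985e-4 mol.
Photons absorbed: 0.754 × 3.985e-4 = 3.005e-4 mol.
Φ = 1.31e-5 mol / 3.005e-4 mol photons = 0.0436.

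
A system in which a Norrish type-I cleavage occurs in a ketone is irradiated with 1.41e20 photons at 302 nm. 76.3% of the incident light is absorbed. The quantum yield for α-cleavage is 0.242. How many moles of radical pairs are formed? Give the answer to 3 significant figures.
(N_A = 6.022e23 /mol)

4.32e-5 mol

Moles of photons: 1.41e20 / 6.022e23 = 2.341e-4 mol.
Photons absorbed: 0.763 × 2.341e-4 = 1.786e-4 mol.
Product: Φ × n_abs = 0.242 × 1.786e-4 = 4.322e-5 mol.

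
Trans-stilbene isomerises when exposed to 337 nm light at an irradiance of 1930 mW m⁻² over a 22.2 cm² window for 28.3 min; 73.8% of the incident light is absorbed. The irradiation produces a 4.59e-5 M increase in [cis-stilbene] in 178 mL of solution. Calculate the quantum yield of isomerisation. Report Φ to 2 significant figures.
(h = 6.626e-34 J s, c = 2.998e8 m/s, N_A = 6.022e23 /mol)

Φ = 0.54

Product: (4.59e-5 M)(0.178 L) = 8.170e-6 mol.
Photon energy at 337 nm: hc/λ = (6.626e-34)(2.998e8)/(337e-9) = 5.895e-19 J.
Energy delivered: (1930 mW m⁻²)(22.2e-4 m²)(1698 s) = 7.275 J.
Photons incident: 7.275 / 5.895e-19 = 1.234e19, i.e. 1.234e19/6.022e23 = 2.049e-5 mol.
Photons absorbed: 0.738 × 2.049e-5 = 1.512e-5 mol.
Φ = 8.170e-6 mol / 1.512e-5 mol photons = 0.54.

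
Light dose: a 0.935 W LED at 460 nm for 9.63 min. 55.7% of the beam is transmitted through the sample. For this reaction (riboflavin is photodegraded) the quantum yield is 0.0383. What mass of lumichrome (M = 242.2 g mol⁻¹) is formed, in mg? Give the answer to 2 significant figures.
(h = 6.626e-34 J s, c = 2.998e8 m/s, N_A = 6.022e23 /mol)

Photon energy at 460 nm: hc/λ = (6.626e-34)(2.998e8)/(460e-9) = 4.318e-19 J.
Energy delivered: (0.935 W)(577.8 s) = 540.2 J.
Photons incident: 540.2 / 4.318e-19 = 1.251e21, i.e. 1.251e21/6.022e23 = 0.002077 mol.
Fraction absorbed: 1 − 55.7/100 = 0.4430.
Photons absorbed: 0.4430 × 0.002077 = 9.201e-4 mol.
Product: Φ × n_abs = 0.0383 × 9.201e-4 = 3.524e-5 mol.
Mass: 3.524e-5 × 242.2 = 0.008535 g = 8.5 mg.

8.5 mg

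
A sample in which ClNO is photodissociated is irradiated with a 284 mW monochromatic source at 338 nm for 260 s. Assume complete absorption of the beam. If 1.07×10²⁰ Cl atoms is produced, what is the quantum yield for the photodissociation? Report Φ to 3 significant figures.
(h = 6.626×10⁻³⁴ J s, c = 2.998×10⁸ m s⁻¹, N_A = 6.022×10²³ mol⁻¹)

Product: 1.07×10²⁰ / 6.022×10²³ = 1.777×10⁻⁴ mol.
Photon energy at 338 nm: hc/λ = (6.626×10⁻³⁴)(2.998×10⁸)/(338×10⁻⁹) = 5.877×10⁻¹⁹ J.
Energy delivered: (284 mW)(260 s) = 73.84 J.
Photons incident: 73.84 / 5.877×10⁻¹⁹ = 1.256×10²⁰, i.e. 1.256×10²⁰/6.022×10²³ = 2.086×10⁻⁴ mol.
Φ = 1.777×10⁻⁴ mol / 2.086×10⁻⁴ mol photons = 0.852.

Φ = 0.852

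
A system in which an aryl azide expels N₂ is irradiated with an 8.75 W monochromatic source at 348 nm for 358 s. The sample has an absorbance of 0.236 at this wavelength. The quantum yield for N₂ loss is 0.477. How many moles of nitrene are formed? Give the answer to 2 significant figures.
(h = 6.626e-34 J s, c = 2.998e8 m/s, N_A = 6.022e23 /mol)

0.0018 mol

Photon energy at 348 nm: hc/λ = (6.626e-34)(2.998e8)/(348e-9) = 5.708e-19 J.
Energy delivered: (8.75 W)(358 s) = 3133 J.
Photons incident: 3133 / 5.708e-19 = 5.489e21, i.e. 5.489e21/6.022e23 = 0.009115 mol.
Fraction absorbed: 1 − 10^(−0.236) = 0.4192.
Photons absorbed: 0.4192 × 0.009115 = 0.003821 mol.
Product: Φ × n_abs = 0.477 × 0.003821 = 0.001823 mol.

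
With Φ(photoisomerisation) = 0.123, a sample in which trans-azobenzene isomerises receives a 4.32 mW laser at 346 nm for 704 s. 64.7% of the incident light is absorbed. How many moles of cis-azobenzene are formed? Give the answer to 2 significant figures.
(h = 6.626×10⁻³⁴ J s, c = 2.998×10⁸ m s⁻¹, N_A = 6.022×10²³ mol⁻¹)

7.0×10⁻⁷ mol

Photon energy at 346 nm: hc/λ = (6.626×10⁻³⁴)(2.998×10⁸)/(346×10⁻⁹) = 5.741×10⁻¹⁹ J.
Energy delivered: (4.32 mW)(704 s) = 3.041 J.
Photons incident: 3.041 / 5.741×10⁻¹⁹ = 5.297×10¹⁸, i.e. 5.297×10¹⁸/6.022×10²³ = 8.796×10⁻⁶ mol.
Photons absorbed: 0.647 × 8.796×10⁻⁶ = 5.691×10⁻⁶ mol.
Product: Φ × n_abs = 0.123 × 5.691×10⁻⁶ = 7.000×10⁻⁷ mol.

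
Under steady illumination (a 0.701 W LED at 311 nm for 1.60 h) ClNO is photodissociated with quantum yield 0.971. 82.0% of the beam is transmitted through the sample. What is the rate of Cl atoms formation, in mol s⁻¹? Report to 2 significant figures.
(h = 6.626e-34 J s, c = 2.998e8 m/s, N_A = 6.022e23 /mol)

3.2e-7 mol s⁻¹

Photon energy at 311 nm: hc/λ = (6.626e-34)(2.998e8)/(311e-9) = 6.387e-19 J.
Energy delivered: (0.701 W)(5760 s) = 4038 J.
Photons incident: 4038 / 6.387e-19 = 6.322e21, i.e. 6.322e21/6.022e23 = 0.01050 mol.
Fraction absorbed: 1 − 82.0/100 = 0.1800.
Photons absorbed: 0.1800 × 0.01050 = 0.001890 mol.
Product formed: 0.971 × 0.001890 = 0.001835 mol.
Rate: 0.001835 / 5760 s = 3.2e-7 mol s⁻¹.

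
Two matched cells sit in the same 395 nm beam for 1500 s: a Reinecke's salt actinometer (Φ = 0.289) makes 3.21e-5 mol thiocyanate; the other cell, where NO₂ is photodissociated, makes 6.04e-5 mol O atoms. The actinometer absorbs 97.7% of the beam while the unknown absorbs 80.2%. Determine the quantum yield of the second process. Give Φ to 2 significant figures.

Φ = 0.66

Photons absorbed by the actinometer: 3.21e-5 / 0.289 = 1.111e-4 mol.
Incident flux: 1.111e-4 / 0.977 = 1.137e-4 einstein.
Absorbed by unknown: 0.802 × 1.137e-4 = 9.119e-5 mol.
Φ(unknown) = 6.04e-5 / 9.119e-5 = 0.66.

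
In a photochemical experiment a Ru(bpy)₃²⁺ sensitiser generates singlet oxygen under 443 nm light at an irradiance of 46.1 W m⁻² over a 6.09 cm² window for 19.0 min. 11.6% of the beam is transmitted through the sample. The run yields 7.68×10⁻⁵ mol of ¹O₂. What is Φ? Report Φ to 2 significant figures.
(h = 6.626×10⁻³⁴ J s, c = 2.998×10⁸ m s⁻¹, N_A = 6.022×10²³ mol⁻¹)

Photon energy at 443 nm: hc/λ = (6.626×10⁻³⁴)(2.998×10⁸)/(443×10⁻⁹) = 4.484×10⁻¹⁹ J.
Energy delivered: (46.1 W m⁻²)(6.09×10⁻⁴ m²)(1140 s) = 32.01 J.
Photons incident: 32.01 / 4.484×10⁻¹⁹ = 7.139×10¹⁹, i.e. 7.139×10¹⁹/6.022×10²³ = 1.185×10⁻⁴ mol.
Fraction absorbed: 1 − 11.6/100 = 0.8840.
Photons absorbed: 0.8840 × 1.185×10⁻⁴ = 1.048×10⁻⁴ mol.
Φ = 7.68×10⁻⁵ mol / 1.048×10⁻⁴ mol photons = 0.73.

Φ = 0.73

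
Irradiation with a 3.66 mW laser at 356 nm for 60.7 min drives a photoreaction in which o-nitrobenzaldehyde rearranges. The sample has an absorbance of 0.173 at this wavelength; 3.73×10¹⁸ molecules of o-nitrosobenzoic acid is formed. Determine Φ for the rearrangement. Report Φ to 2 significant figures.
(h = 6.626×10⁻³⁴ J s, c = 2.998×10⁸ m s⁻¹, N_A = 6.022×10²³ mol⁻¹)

Φ = 0.48

Product: 3.73×10¹⁸ / 6.022×10²³ = 6.194×10⁻⁶ mol.
Photon energy at 356 nm: hc/λ = (6.626×10⁻³⁴)(2.998×10⁸)/(356×10⁻⁹) = 5.580×10⁻¹⁹ J.
Energy delivered: (3.66 mW)(3642 s) = 13.33 J.
Photons incident: 13.33 / 5.580×10⁻¹⁹ = 2.389×10¹⁹, i.e. 2.389×10¹⁹/6.022×10²³ = 3.967×10⁻⁵ mol.
Fraction absorbed: 1 − 10^(−0.173) = 0.3286.
Photons absorbed: 0.3286 × 3.967×10⁻⁵ = 1.304×10⁻⁵ mol.
Φ = 6.194×10⁻⁶ mol / 1.304×10⁻⁵ mol photons = 0.48.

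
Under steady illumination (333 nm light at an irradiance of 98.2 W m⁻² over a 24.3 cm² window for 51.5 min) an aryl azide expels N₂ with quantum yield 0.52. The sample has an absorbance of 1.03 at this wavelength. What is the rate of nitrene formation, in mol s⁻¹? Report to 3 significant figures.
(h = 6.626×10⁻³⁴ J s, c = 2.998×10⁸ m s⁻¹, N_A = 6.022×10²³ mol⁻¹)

3.13×10⁻⁷ mol s⁻¹

Photon energy at 333 nm: hc/λ = (6.626×10⁻³⁴)(2.998×10⁸)/(333×10⁻⁹) = 5.965×10⁻¹⁹ J.
Energy delivered: (98.2 W m⁻²)(24.3×10⁻⁴ m²)(3090 s) = 737.4 J.
Photons incident: 737.4 / 5.965×10⁻¹⁹ = 1.236×10²¹, i.e. 1.236×10²¹/6.022×10²³ = 0.002052 mol.
Fraction absorbed: 1 − 10^(−1.03) = 0.9067.
Photons absorbed: 0.9067 × 0.002052 = 0.001861 mol.
Product formed: 0.52 × 0.001861 = 9.677×10⁻⁴ mol.
Rate: 9.677×10⁻⁴ / 3090 s = 3.13×10⁻⁷ mol s⁻¹.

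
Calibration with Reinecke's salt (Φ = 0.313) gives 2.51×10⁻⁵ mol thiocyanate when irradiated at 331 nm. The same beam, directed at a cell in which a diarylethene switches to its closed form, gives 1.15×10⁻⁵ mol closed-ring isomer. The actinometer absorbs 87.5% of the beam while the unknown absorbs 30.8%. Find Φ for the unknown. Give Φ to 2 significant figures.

Φ = 0.41

Photons absorbed by the actinometer: 2.51×10⁻⁵ / 0.313 = 8.019×10⁻⁵ mol.
Incident flux: 8.019×10⁻⁵ / 0.875 = 9.165×10⁻⁵ einstein.
Absorbed by unknown: 0.308 × 9.165×10⁻⁵ = 2.823×10⁻⁵ mol.
Φ(unknown) = 1.15×10⁻⁵ / 2.823×10⁻⁵ = 0.41.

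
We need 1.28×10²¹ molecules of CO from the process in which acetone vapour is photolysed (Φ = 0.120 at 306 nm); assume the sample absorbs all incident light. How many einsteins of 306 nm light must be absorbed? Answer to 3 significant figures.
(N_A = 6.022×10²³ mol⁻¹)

0.0177 einstein

Product: 1.28×10²¹ / 6.022×10²³ = 0.002126 mol.
Photons that must be absorbed: 0.002126 / 0.120 = 0.01772 mol.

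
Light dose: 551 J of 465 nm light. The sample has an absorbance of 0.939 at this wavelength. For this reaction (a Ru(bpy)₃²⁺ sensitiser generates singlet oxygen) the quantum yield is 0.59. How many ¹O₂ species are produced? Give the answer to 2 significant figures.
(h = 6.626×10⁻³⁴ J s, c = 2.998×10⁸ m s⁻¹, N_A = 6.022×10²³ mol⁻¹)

Photon energy at 465 nm: hc/λ = (6.626×10⁻³⁴)(2.998×10⁸)/(465×10⁻⁹) = 4.272×10⁻¹⁹ J.
Photons incident: 551 / 4.272×10⁻¹⁹ = 1.290×10²¹, i.e. 1.290×10²¹/6.022×10²³ = 0.002142 mol.
Fraction absorbed: 1 − 10^(−0.939) = 0.8849.
Photons absorbed: 0.8849 × 0.002142 = 0.001895 mol.
Product: Φ × n_abs = 0.59 × 0.001895 = 0.001118 mol.
As a count: 0.001118 × 6.022×10²³ = 6.7×10²⁰.

6.7×10²⁰ species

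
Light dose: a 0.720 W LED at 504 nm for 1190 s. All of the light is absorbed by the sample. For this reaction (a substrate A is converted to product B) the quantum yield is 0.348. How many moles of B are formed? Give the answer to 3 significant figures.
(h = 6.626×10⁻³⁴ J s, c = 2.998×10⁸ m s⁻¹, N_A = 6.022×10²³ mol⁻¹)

Photon energy at 504 nm: hc/λ = (6.626×10⁻³⁴)(2.998×10⁸)/(504×10⁻⁹) = 3.941×10⁻¹⁹ J.
Energy delivered: (0.720 W)(1190 s) = 856.8 J.
Photons incident: 856.8 / 3.941×10⁻¹⁹ = 2.174×10²¹, i.e. 2.174×10²¹/6.022×10²³ = 0.003610 mol.
Product: Φ × n_abs = 0.348 × 0.003610 = 0.001256 mol.

0.00126 mol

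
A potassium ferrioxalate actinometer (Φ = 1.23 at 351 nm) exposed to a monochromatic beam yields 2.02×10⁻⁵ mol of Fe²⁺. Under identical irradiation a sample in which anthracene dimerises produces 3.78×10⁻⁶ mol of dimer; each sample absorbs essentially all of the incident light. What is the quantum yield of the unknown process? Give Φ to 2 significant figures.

Photons absorbed by the actinometer: 2.02×10⁻⁵ / 1.23 = 1.642×10⁻⁵ mol.
Φ(unknown) = 3.78×10⁻⁶ / 1.642×10⁻⁵ = 0.23.

Φ = 0.23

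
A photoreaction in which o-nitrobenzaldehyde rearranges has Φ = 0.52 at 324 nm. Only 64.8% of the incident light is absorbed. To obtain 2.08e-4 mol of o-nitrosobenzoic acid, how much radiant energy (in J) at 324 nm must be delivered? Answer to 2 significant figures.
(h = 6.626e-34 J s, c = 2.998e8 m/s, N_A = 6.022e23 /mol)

Photons that must be absorbed: 2.08e-4 / 0.52 = 4.000e-4 mol.
Incident photons needed: 4.000e-4 / 0.648 = 6.173e-4 mol.
Photon energy: hc/λ = 6.131e-19 J; per mole, 3.692e5 J mol⁻¹.
Energy required: 6.173e-4 × 3.692e5 = 230 J.

230 J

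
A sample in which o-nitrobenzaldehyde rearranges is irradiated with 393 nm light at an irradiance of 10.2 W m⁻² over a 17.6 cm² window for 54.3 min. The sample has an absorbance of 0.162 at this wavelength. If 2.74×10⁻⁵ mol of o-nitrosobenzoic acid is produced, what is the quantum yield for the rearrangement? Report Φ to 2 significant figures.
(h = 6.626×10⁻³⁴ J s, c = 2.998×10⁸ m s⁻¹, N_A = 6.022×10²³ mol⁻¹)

Φ = 0.46

Photon energy at 393 nm: hc/λ = (6.626×10⁻³⁴)(2.998×10⁸)/(393×10⁻⁹) = 5.055×10⁻¹⁹ J.
Energy delivered: (10.2 W m⁻²)(17.6×10⁻⁴ m²)(3258 s) = 58.49 J.
Photons incident: 58.49 / 5.055×10⁻¹⁹ = 1.157×10²⁰, i.e. 1.157×10²⁰/6.022×10²³ = 1.921×10⁻⁴ mol.
Fraction absorbed: 1 − 10^(−0.162) = 0.3113.
Photons absorbed: 0.3113 × 1.921×10⁻⁴ = 5.980×10⁻⁵ mol.
Φ = 2.74×10⁻⁵ mol / 5.980×10⁻⁵ mol photons = 0.46.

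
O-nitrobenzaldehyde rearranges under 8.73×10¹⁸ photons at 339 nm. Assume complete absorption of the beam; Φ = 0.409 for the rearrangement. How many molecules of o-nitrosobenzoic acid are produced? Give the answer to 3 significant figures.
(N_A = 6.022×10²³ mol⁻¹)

3.57×10¹⁸ molecules

Moles of photons: 8.73×10¹⁸ / 6.022×10²³ = 1.450×10⁻⁵ mol.
Product: Φ × n_abs = 0.409 × 1.450×10⁻⁵ = 5.930×10⁻⁶ mol.
As a count: 5.930×10⁻⁶ × 6.022×10²³ = 3.57×10¹⁸.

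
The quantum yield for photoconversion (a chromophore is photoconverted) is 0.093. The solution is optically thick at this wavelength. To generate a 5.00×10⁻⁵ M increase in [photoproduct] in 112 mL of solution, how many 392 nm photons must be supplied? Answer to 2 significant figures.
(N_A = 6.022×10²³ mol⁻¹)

Product: (5.00×10⁻⁵ M)(0.112 L) = 5.600×10⁻⁶ mol.
Photons that must be absorbed: 5.600×10⁻⁶ / 0.093 = 6.022×10⁻⁵ mol.
Photon count: 6.022×10⁻⁵ × 6.022×10²³ = 3.6×10¹⁹.

3.6×10¹⁹ photons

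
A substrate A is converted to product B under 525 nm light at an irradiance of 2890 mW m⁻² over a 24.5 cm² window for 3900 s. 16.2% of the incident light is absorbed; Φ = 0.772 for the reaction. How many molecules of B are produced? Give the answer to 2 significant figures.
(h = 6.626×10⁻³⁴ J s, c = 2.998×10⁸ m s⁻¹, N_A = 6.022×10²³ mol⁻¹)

9.1×10¹⁸ molecules

Photon energy at 525 nm: hc/λ = (6.626×10⁻³⁴)(2.998×10⁸)/(525×10⁻⁹) = 3.784×10⁻¹⁹ J.
Energy delivered: (2890 mW m⁻²)(24.5×10⁻⁴ m²)(3900 s) = 27.61 J.
Photons incident: 27.61 / 3.784×10⁻¹⁹ = 7.297×10¹⁹, i.e. 7.297×10¹⁹/6.022×10²³ = 1.212×10⁻⁴ mol.
Photons absorbed: 0.162 × 1.212×10⁻⁴ = 1.963×10⁻⁵ mol.
Product: Φ × n_abs = 0.772 × 1.963×10⁻⁵ = 1.515×10⁻⁵ mol.
As a count: 1.515×10⁻⁵ × 6.022×10²³ = 9.1×10¹⁸.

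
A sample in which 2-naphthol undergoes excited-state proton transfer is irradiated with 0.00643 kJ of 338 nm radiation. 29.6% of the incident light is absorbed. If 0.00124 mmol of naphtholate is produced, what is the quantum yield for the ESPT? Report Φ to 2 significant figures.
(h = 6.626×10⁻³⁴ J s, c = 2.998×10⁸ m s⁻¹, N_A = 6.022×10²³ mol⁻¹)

Φ = 0.23

Product: 0.00124 mmol = 1.24×10⁻⁶ mol.
Photon energy at 338 nm: hc/λ = (6.626×10⁻³⁴)(2.998×10⁸)/(338×10⁻⁹) = 5.877×10⁻¹⁹ J.
Incident energy: 0.00643 kJ = 6.43 J.
Photons incident: 6.43 / 5.877×10⁻¹⁹ = 1.094×10¹⁹, i.e. 1.094×10¹⁹/6.022×10²³ = 1.817×10⁻⁵ mol.
Photons absorbed: 0.296 × 1.817×10⁻⁵ = 5.378×10⁻⁶ mol.
Φ = 1.24×10⁻⁶ mol / 5.378×10⁻⁶ mol photons = 0.23.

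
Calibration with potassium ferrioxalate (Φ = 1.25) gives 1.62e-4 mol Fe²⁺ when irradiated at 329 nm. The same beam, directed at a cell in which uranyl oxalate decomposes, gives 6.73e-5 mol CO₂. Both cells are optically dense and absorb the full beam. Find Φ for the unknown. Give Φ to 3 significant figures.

Φ = 0.519

Photons absorbed by the actinometer: 1.62e-4 / 1.25 = 1.296e-4 mol.
Φ(unknown) = 6.73e-5 / 1.296e-4 = 0.519.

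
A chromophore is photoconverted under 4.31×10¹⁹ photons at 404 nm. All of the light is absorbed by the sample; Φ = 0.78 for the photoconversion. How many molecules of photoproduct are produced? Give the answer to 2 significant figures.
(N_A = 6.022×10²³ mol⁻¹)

3.4×10¹⁹ molecules

Moles of photons: 4.31×10¹⁹ / 6.022×10²³ = 7.157×10⁻⁵ mol.
Product: Φ × n_abs = 0.78 × 7.157×10⁻⁵ = 5.582×10⁻⁵ mol.
As a count: 5.582×10⁻⁵ × 6.022×10²³ = 3.4×10¹⁹.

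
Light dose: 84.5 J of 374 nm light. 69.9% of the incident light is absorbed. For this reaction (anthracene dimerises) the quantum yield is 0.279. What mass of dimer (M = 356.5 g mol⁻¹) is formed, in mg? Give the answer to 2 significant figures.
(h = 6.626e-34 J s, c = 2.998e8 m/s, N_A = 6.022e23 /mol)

18 mg

Photon energy at 374 nm: hc/λ = (6.626e-34)(2.998e8)/(374e-9) = 5.311e-19 J.
Photons incident: 84.5 / 5.311e-19 = 1.591e20, i.e. 1.591e20/6.022e23 = 2.642e-4 mol.
Photons absorbed: 0.699 × 2.642e-4 = 1.847e-4 mol.
Product: Φ × n_abs = 0.279 × 1.847e-4 = 5.153e-5 mol.
Mass: 5.153e-5 × 356.5 = 0.01837 g = 18 mg.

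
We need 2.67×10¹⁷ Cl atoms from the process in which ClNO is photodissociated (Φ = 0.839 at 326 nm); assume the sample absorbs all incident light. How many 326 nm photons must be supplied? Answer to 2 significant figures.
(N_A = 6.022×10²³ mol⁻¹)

Product: 2.67×10¹⁷ / 6.022×10²³ = 4.434×10⁻⁷ mol.
Photons that must be absorbed: 4.434×10⁻⁷ / 0.839 = 5.285×10⁻⁷ mol.
Photon count: 5.285×10⁻⁷ × 6.022×10²³ = 3.2×10¹⁷.

3.2×10¹⁷ photons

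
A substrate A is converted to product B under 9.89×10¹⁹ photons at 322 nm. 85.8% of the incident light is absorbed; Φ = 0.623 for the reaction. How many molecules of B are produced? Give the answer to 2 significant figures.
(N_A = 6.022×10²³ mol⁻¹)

5.3×10¹⁹ molecules

Moles of photons: 9.89×10¹⁹ / 6.022×10²³ = 1.642×10⁻⁴ mol.
Photons absorbed: 0.858 × 1.642×10⁻⁴ = 1.409×10⁻⁴ mol.
Product: Φ × n_abs = 0.623 × 1.409×10⁻⁴ = 8.778×10⁻⁵ mol.
As a count: 8.778×10⁻⁵ × 6.022×10²³ = 5.3×10¹⁹.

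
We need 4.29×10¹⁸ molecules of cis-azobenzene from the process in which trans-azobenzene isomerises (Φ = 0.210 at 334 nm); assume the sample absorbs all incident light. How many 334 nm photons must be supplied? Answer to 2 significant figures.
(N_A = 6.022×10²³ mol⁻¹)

2.0×10¹⁹ photons

Product: 4.29×10¹⁸ / 6.022×10²³ = 7.124×10⁻⁶ mol.
Photons that must be absorbed: 7.124×10⁻⁶ / 0.210 = 3.392×10⁻⁵ mol.
Photon count: 3.392×10⁻⁵ × 6.022×10²³ = 2.0×10¹⁹.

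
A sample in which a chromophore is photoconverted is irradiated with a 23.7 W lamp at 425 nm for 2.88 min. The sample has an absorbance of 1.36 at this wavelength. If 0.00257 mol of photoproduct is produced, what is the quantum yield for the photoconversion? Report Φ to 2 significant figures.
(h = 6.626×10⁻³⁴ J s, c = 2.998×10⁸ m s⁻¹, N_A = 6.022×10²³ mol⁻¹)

Photon energy at 425 nm: hc/λ = (6.626×10⁻³⁴)(2.998×10⁸)/(425×10⁻⁹) = 4.674×10⁻¹⁹ J.
Energy delivered: (23.7 W)(172.8 s) = 4095 J.
Photons incident: 4095 / 4.674×10⁻¹⁹ = 8.761×10²¹, i.e. 8.761×10²¹/6.022×10²³ = 0.01455 mol.
Fraction absorbed: 1 − 10^(−1.36) = 0.9563.
Photons absorbed: 0.9563 × 0.01455 = 0.01391 mol.
Φ = 0.00257 mol / 0.01391 mol photons = 0.18.

Φ = 0.18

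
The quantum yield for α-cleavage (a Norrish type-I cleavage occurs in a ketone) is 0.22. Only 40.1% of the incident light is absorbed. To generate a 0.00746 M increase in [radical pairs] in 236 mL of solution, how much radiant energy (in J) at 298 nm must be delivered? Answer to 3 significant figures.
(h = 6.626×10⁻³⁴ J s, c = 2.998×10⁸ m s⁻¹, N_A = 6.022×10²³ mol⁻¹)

8010 J

Product: (0.00746 M)(0.236 L) = 0.001761 mol.
Photons that must be absorbed: 0.001761 / 0.22 = 0.008005 mol.
Incident photons needed: 0.008005 / 0.401 = 0.01996 mol.
Photon energy: hc/λ = 6.666×10⁻¹⁹ J; per mole, 4.014×10⁵ J mol⁻¹.
Energy required: 0.01996 × 4.014×10⁵ = 8010 J.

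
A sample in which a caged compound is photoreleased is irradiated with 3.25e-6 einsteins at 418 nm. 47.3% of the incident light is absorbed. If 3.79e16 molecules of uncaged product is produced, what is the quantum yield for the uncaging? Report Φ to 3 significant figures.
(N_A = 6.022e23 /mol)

Product: 3.79e16 / 6.022e23 = 6.294e-8 mol.
Photons absorbed: 0.473 × 3.25e-6 = 1.537e-6 mol.
Φ = 6.294e-8 mol / 1.537e-6 mol photons = 0.0409.

Φ = 0.0409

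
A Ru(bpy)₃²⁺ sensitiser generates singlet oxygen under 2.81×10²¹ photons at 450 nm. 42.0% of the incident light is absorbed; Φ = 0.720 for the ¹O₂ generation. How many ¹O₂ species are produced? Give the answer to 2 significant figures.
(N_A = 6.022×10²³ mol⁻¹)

Moles of photons: 2.81×10²¹ / 6.022×10²³ = 0.004666 mol.
Photons absorbed: 0.420 × 0.004666 = 0.001960 mol.
Product: Φ × n_abs = 0.720 × 0.001960 = 0.001411 mol.
As a count: 0.001411 × 6.022×10²³ = 8.5×10²⁰.

8.5×10²⁰ species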